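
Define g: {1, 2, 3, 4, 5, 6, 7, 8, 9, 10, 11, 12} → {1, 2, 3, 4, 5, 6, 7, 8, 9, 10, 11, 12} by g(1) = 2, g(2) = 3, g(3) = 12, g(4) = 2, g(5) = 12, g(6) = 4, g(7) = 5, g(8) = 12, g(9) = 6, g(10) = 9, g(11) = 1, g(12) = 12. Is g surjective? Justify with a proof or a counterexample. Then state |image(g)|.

8

No element maps to 7, so g is not surjective.
The image of g is {1, 2, 3, 4, 5, 6, 9, 12}, which has 8 elements.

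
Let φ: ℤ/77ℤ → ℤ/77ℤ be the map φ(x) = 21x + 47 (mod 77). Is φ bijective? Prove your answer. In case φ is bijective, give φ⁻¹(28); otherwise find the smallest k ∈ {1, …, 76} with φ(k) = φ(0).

We have gcd(21, 77) = 7 > 1. Taking x_1 = 0 and x_2 = 11: φ(0) = 47 and φ(11) = 21·11 + 47 = 278 ≡ 47 (mod 77).
So φ(0) = φ(11) while 0 ≠ 11, so φ is not injective, hence not bijective.
Since φ is not bijective, we find the least positive k with φ(k) = φ(0): this means 21k ≡ 0 (mod 77), i.e. 77 ∣ 21k. Since gcd(21, 77) = 7, dividing through by 7 this holds exactly when 11 ∣ 3k, and as gcd(3, 11) = 1, exactly when 11 ∣ k.
The smallest positive such k is 11.

11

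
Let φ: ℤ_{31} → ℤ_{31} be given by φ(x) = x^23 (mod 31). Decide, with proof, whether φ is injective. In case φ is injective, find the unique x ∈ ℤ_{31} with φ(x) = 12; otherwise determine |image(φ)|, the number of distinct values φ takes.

Since 31 is prime, the nonzero elements of ℤ_{31} form a cyclic group of order 30.
As gcd(23, 30) = 1, raising to the 23rd power is a bijection on this group: if u^23 ≡ v^23 then (uv^{−1})^23 = 1, and the only element of order dividing gcd(23, 30) = 1 is 1, so u = v.
With φ(0) = 0 this makes φ injective on all of ℤ_{31}, hence bijective (finite equal-size domain and codomain). In particular φ is injective.
Since φ is injective, we find the preimage of 12. The inverse of x ↦ x^23 on (ℤ_{31})^× is x ↦ x^17, because 23·17 = 391 = 13·30 + 1 ≡ 1 (mod 30) and x^{30} = 1 for x ≠ 0 (Fermat). So φ⁻¹(12) = 12^17 mod 31.
Repeated squaring mod 31: 12^1 ≡ 12, 12^2 ≡ 12² = 144 ≡ 20, 12^4 ≡ 20² = 400 ≡ 28, 12^8 ≡ 28² = 784 ≡ 9, 12^16 ≡ 9² = 81 ≡ 19. Since 17 = 16 + 1, 12^17 ≡ 19·12: 19·12 = 228 ≡ 11. So 12^17 ≡ 11 (mod 31).
Hence φ⁻¹(12) = 11.

11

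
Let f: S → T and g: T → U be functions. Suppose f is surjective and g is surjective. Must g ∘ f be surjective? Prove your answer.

surjective

Let c ∈ U. Since g is surjective, there is b ∈ T with g(b) = c. Since f is surjective, there is a ∈ S with f(a) = b.
Then (g ∘ f)(a) = g(b) = c. Therefore g ∘ f is surjective.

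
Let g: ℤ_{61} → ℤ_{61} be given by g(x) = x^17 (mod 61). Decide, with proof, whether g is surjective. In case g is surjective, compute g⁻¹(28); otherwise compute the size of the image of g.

8

Since 61 is prime, the nonzero elements of ℤ_{61} form a cyclic group of order 60.
As gcd(17, 60) = 1, raising to the 17th power is a bijection on this group: if x_1^17 ≡ x_2^17 then (x_1x_2^{−1})^17 = 1, and the only element of order dividing gcd(17, 60) = 1 is 1, so x_1 = x_2.
With g(0) = 0 this makes g injective on all of ℤ_{61}, hence bijective (finite equal-size domain and codomain). In particular g is surjective.
Since g is surjective, we find the preimage of 28. The inverse of x ↦ x^17 on (ℤ_{61})^× is x ↦ x^53, because 17·53 = 901 = 15·60 + 1 ≡ 1 (mod 60) and x^{60} = 1 for x ≠ 0 (Fermat). So g⁻¹(28) = 28^53 mod 61.
Repeated squaring mod 61: 28^1 ≡ 28, 28^2 ≡ 28² = 784 ≡ 52, 28^4 ≡ 52² = 2704 ≡ 20, 28^8 ≡ 20² = 400 ≡ 34, 28^16 ≡ 34² = 1156 ≡ 58, 28^32 ≡ 58² = 3364 ≡ 9. Since 53 = 32 + 16 + 4 + 1, 28^53 ≡ 9·58·20·28: 9·58 = 522 ≡ 34, then 34·20 = 680 ≡ 9, then 9·28 = 252 ≡ 8. So 28^53 ≡ 8 (mod 61).
Hence g⁻¹(28) = 8.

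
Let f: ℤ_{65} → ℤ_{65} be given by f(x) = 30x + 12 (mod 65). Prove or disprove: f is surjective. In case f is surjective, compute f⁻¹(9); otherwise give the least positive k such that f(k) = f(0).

13

Since gcd(30, 65) = 5, we have 30x ≡ 0 (mod 5) for all x, so f(x) ≡ 2 (mod 5).
But 0 ≢ 2 (mod 5), so 0 ∈ ℤ_{65} has no preimage. Therefore f is not surjective.
Since f is not surjective, we find the least positive k with f(k) = f(0): this means 30k ≡ 0 (mod 65), i.e. 65 ∣ 30k. Since gcd(30, 65) = 5, dividing through by 5 this holds exactly when 13 ∣ 6k, and as gcd(6, 13) = 1, exactly when 13 ∣ k.
The smallest positive such k is 13.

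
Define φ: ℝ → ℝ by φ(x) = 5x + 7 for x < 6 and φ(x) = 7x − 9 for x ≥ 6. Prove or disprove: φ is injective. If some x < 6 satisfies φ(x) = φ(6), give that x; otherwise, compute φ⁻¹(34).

Both pieces are strictly increasing (slopes 5 and 7), so each is injective on its own interval.
The left piece maps (−∞, 6) onto (−∞, 37); the right piece maps [6, ∞) onto [33, ∞).
These images overlap. In particular φ(6) = 33 (right piece), and solving 5x + 7 = 33 on the left piece gives x = 26/5 < 6.
So φ(26/5) = φ(6) with 26/5 ≠ 6, and φ is not injective. This x = 26/5 is the requested value below 6.

26/5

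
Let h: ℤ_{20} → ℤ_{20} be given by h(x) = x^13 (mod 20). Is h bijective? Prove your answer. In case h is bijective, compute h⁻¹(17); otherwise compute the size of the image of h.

15

h(0) = 0^13 = 0.
h(10): Repeated squaring mod 20: 10^1 ≡ 10, 10^2 ≡ 10² = 100 ≡ 0, 10^4 ≡ 0² = 0, 10^8 ≡ 0² = 0. Since 13 = 8 + 4 + 1, 10^13 ≡ 0·0·10: 0·0 = 0, then 0·10 = 0. So 10^13 ≡ 0 (mod 20).
So h(0) = h(10) = 0 while 0 ≠ 10, hence h is not injective, hence not bijective.
Since h is not bijective, we determine |image(h)|. Computing x^13 mod 20 for each x (by repeated squaring, reducing mod 20 at every step), the values h(0), h(1), …, h(19) are: 0, 1, 12, 3, 4, 5, 16, 7, 8, 9, 0, 11, 12, 13, 4, 15, 16, 17, 8, 19.
The distinct values are {0, 1, 3, 4, 5, 7, 8, 9, 11, 12, 13, 15, 16, 17, 19}; there are 15 of them.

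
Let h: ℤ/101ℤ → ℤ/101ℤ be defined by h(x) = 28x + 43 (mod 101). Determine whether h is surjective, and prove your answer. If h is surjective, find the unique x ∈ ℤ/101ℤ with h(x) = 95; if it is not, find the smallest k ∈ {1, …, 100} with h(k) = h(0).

Since gcd(28, 101) = 1, 28 is invertible modulo 101. Euclid's algorithm: 101 = 3·28 + 17, 28 = 1·17 + 11, 17 = 1·11 + 6, 11 = 1·6 + 5, 6 = 1·5 + 1; back-substituting gives 1 = 83·28 − 23·101, so 28⁻¹ ≡ 83 (mod 101).
Then y ↦ 83(y − 43) is a two-sided inverse to h, so every y ∈ ℤ/101ℤ has a preimage.
Therefore h is surjective.
Since h is surjective, we find h⁻¹(95): we need 28x ≡ 95 − 43 ≡ 52 (mod 101). Using 28⁻¹ = 83: x ≡ 83·52 = 4316 = 42·101 + 74, so x = 74.
Check: h(74) = 28·74 + 43 = 2115 = 20·101 + 95 ≡ 95 (mod 101).

74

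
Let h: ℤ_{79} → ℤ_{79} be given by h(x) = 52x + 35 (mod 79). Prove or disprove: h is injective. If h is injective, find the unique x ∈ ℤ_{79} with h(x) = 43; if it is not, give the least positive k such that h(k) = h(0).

Suppose h(s) = h(t) in ℤ_{79}. Then 52s + 35 ≡ 52t + 35 (mod 79), thus 52(s − t) ≡ 0 (mod 79).
Since gcd(52, 79) = 1, 52 is invertible modulo 79, thus s − t ≡ 0 (mod 79), i.e. s = t.
Hence h is injective.
We now compute 52⁻¹ mod 79 explicitly. Euclid's algorithm: 79 = 1·52 + 27, 52 = 1·27 + 25, 27 = 1·25 + 2, 25 = 12·2 + 1; back-substituting gives 1 = 38·52 − 25·79, so 52⁻¹ ≡ 38 (mod 79).
Since h is injective, we find h⁻¹(43): we need 52x ≡ 43 − 35 ≡ 8 (mod 79). Using 52⁻¹ = 38: x ≡ 38·8 = 304 = 3·79 + 67, so x = 67.
Check: h(67) = 52·67 + 35 = 3519 = 44·79 + 43 ≡ 43 (mod 79).

67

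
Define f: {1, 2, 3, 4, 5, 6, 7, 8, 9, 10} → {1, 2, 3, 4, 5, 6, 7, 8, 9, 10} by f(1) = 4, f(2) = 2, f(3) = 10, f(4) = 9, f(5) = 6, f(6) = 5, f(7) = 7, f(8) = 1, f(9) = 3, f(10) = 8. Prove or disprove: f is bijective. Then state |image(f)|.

The values 4, 2, 10, 9, 6, 5, 7, 1, 3, 8 are a permutation of {1, 2, 3, 4, 5, 6, 7, 8, 9, 10}: each element appears exactly once.
So f is injective and surjective, hence bijective.
The image of f is {1, 2, 3, 4, 5, 6, 7, 8, 9, 10}, which has 10 elements.

10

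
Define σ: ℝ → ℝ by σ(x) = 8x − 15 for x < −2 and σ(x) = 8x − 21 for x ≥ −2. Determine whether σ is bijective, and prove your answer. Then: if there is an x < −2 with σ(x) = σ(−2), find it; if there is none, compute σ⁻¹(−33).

-11/4

Both pieces are strictly increasing (slopes 8 and 8), so each is injective on its own interval.
The left piece maps (−∞, −2) onto (−∞, −31); the right piece maps [−2, ∞) onto [−37, ∞).
These images overlap. In particular σ(−2) = −37 (right piece), and solving 8x − 15 = −37 on the left piece gives x = −11/4 < −2.
So σ(−11/4) = σ(−2) with −11/4 ≠ −2, and σ is not injective, hence not bijective. This x = −11/4 is the requested value below −2.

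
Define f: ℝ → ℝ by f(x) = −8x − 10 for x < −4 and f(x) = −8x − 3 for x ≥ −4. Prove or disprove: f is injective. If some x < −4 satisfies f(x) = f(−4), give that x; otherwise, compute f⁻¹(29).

-39/8

Both pieces are strictly decreasing (slopes −8 and −8), so each is injective on its own interval.
The left piece maps (−∞, −4) onto (22, ∞); the right piece maps [−4, ∞) onto (−∞, 29].
These images overlap. In particular f(−4) = 29 (right piece), and solving −8x − 10 = 29 on the left piece gives x = −39/8 < −4.
So f(−39/8) = f(−4) with −39/8 ≠ −4, and f is not injective. This x = −39/8 is the requested value below −4.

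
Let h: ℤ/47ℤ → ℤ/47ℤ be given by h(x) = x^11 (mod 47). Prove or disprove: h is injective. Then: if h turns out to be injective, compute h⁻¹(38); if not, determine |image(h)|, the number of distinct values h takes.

Since 47 is prime, the nonzero elements of ℤ/47ℤ form a cyclic group of order 46.
As gcd(11, 46) = 1, raising to the 11th power is a bijection on this group: if s^11 ≡ t^11 then (st^{−1})^11 = 1, and the only element of order dividing gcd(11, 46) = 1 is 1, so s = t.
With h(0) = 0 this makes h injective on all of ℤ/47ℤ, hence bijective (finite equal-size domain and codomain). In particular h is injective.
Since h is injective, we find the preimage of 38. The inverse of x ↦ x^11 on (ℤ/47ℤ)^× is x ↦ x^21, because 11·21 = 231 = 5·46 + 1 ≡ 1 (mod 46) and x^{46} = 1 for x ≠ 0 (Fermat). So h⁻¹(38) = 38^21 mod 47.
Repeated squaring mod 47: 38^1 ≡ 38, 38^2 ≡ 38² = 1444 ≡ 34, 38^4 ≡ 34² = 1156 ≡ 28, 38^8 ≡ 28² = 784 ≡ 32, 38^16 ≡ 32² = 1024 ≡ 37. Since 21 = 16 + 4 + 1, 38^21 ≡ 37·28·38: 37·28 = 1036 ≡ 2, then 2·38 = 76 ≡ 29. So 38^21 ≡ 29 (mod 47).
Hence h⁻¹(38) = 29.

29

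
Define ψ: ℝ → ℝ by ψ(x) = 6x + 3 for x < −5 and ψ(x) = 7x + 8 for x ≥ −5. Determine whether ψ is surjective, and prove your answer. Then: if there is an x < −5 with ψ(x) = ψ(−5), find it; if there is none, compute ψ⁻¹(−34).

Both pieces are strictly increasing (slopes 6 and 7), so each is injective on its own interval.
The left piece maps (−∞, −5) onto (−∞, −27); the right piece maps [−5, ∞) onto [−27, ∞).
These images together cover ℝ, so ψ is surjective.
Because the two images are disjoint, no x < −5 has ψ(x) = ψ(−5), so we compute ψ⁻¹(−34): −34 lies in (−∞, −27), so solve 6x + 3 = −34: x = (−34 − 3)/6 = −37/6.

-37/6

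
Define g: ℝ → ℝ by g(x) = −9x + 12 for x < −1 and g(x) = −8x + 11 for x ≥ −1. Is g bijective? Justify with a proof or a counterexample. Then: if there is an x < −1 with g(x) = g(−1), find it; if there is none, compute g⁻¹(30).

Both pieces are strictly decreasing (slopes −9 and −8), so each is injective on its own interval.
The left piece maps (−∞, −1) onto (21, ∞); the right piece maps [−1, ∞) onto (−∞, 19].
The images leave a gap (21 has no preimage), so g is not surjective, hence not bijective.
Because the two images are disjoint, no x < −1 has g(x) = g(−1), so we compute g⁻¹(30): 30 lies in (21, ∞), so solve −9x + 12 = 30: x = (30 − 12)/(−9) = −2.

-2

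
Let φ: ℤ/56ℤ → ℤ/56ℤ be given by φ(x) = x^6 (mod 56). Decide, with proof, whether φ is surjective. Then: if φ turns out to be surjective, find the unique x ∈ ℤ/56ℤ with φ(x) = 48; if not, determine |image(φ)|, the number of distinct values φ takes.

4

φ(1) = 1^6 = 1.
φ(3): Repeated squaring mod 56: 3^1 ≡ 3, 3^2 ≡ 3² = 9, 3^4 ≡ 9² = 81 ≡ 25. Since 6 = 4 + 2, 3^6 ≡ 25·9: 25·9 = 225 ≡ 1. So 3^6 ≡ 1 (mod 56).
So φ(1) = φ(3) = 1 while 1 ≠ 3, hence φ is not injective.
A non-injective map from the 56-element set ℤ/56ℤ to itself takes at most 55 distinct values, so it cannot be surjective. Hence φ is not surjective.
Since φ is not surjective, we determine |image(φ)|. Computing x^6 mod 56 for each x (by repeated squaring, reducing mod 56 at every step), the values φ(0), φ(1), …, φ(55) are: 0, 1, 8, 1, 8, 1, 8, 49, 8, 1, 8, 1, 8, 1, 0, 1, 8, 1, 8, 1, 8, 49, 8, 1, 8, 1, 8, 1, 0, 1, 8, 1, 8, 1, 8, 49, 8, 1, 8, 1, 8, 1, 0, 1, 8, 1, 8, 1, 8, 49, 8, 1, 8, 1, 8, 1.
The distinct values are {0, 1, 8, 49}; there are 4 of them.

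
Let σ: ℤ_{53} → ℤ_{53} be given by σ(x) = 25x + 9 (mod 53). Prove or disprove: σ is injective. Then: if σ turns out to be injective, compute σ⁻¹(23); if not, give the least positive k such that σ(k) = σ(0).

26

By definition, σ is injective if σ(a) = σ(b) implies a = b.
Suppose σ(a) = σ(b) in ℤ_{53}. Then 25a + 9 ≡ 25b + 9 (mod 53), so 25(a − b) ≡ 0 (mod 53).
Since gcd(25, 53) = 1, 25 is invertible modulo 53, thus a − b ≡ 0 (mod 53), i.e. a = b.
Thus σ is injective.
We now compute 25⁻¹ mod 53 explicitly. Euclid's algorithm: 53 = 2·25 + 3, 25 = 8·3 + 1; back-substituting gives 1 = 17·25 − 8·53, so 25⁻¹ ≡ 17 (mod 53).
Since σ is injective, we find σ⁻¹(23): we need 25x ≡ 23 − 9 ≡ 14 (mod 53). Using 25⁻¹ = 17: x ≡ 17·14 = 238 = 4·53 + 26, so x = 26.
Check: σ(26) = 25·26 + 9 = 659 = 12·53 + 23 ≡ 23 (mod 53).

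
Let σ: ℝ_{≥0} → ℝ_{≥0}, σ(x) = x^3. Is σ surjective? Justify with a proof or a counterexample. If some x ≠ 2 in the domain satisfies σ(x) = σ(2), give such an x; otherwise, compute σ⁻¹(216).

6

For any y ∈ ℝ_{≥0}, x = y^{1/3} ∈ ℝ_{≥0} gives σ(x) = y, so σ is surjective.
Since x ↦ x^3 is strictly increasing on ℝ_{≥0}, it is injective there, so no x ≠ 2 in the domain has σ(x) = σ(2). We therefore compute σ⁻¹(216) = 216^{1/3} = 6 (indeed 6^3 = 216).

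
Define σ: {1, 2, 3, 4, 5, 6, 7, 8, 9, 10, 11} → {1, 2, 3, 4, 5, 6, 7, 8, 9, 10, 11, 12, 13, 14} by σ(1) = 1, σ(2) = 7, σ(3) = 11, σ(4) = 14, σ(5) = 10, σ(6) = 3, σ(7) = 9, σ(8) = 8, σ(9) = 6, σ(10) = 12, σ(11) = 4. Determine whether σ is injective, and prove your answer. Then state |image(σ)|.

11

The values σ(1), …, σ(11) are 1, 7, 11, 14, 10, 3, 9, 8, 6, 12, 4 — all distinct.
So σ(x_1) = σ(x_2) only when x_1 = x_2, and σ is injective.
The image of σ is {1, 3, 4, 6, 7, 8, 9, 10, 11, 12, 14}, which has 11 elements.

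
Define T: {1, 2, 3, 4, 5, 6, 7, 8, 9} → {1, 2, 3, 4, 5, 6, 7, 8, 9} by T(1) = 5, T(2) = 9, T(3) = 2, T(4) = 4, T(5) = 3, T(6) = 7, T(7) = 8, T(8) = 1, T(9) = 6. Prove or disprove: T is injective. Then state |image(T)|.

9

The values T(1), …, T(9) are 5, 9, 2, 4, 3, 7, 8, 1, 6 — all distinct.
So T(u) = T(v) only when u = v, and T is injective.
The image of T is {1, 2, 3, 4, 5, 6, 7, 8, 9}, which has 9 elements.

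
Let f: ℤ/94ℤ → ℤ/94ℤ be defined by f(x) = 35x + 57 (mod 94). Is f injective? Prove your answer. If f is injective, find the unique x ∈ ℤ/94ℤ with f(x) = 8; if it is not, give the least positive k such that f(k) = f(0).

55

Suppose f(x_1) = f(x_2) in ℤ/94ℤ. Then 35x_1 + 57 ≡ 35x_2 + 57 (mod 94), so 35(x_1 − x_2) ≡ 0 (mod 94).
Since gcd(35, 94) = 1, 35 is invertible modulo 94, hence x_1 − x_2 ≡ 0 (mod 94), i.e. x_1 = x_2.
Thus f is injective.
We now compute 35⁻¹ mod 94 explicitly. Euclid's algorithm: 94 = 2·35 + 24, 35 = 1·24 + 11, 24 = 2·11 + 2, 11 = 5·2 + 1; back-substituting gives 1 = 43·35 − 16·94, so 35⁻¹ ≡ 43 (mod 94).
Since f is injective, we compute f⁻¹(8): solve 35x + 57 ≡ 8 (mod 94), i.e. 35x ≡ 45 (mod 94).
Multiplying by 35⁻¹ = 43 gives x ≡ 43·45 = 1935 = 20·94 + 55 ≡ 55 (mod 94).
Check: f(55) = 35·55 + 57 = 1982 = 21·94 + 8 ≡ 8 (mod 94).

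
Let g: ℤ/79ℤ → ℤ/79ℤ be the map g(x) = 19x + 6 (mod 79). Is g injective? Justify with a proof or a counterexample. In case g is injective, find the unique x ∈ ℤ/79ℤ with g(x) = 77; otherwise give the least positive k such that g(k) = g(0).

37

Recall: g is injective when g(u) = g(v) forces u = v.
Suppose g(u) = g(v) in ℤ/79ℤ. Then 19u + 6 ≡ 19v + 6 (mod 79), so 19(u − v) ≡ 0 (mod 79).
Since gcd(19, 79) = 1, 19 is invertible modulo 79, thus u − v ≡ 0 (mod 79), i.e. u = v.
Thus g is injective.
We now compute 19⁻¹ mod 79 explicitly. Euclid's algorithm: 79 = 4·19 + 3, 19 = 6·3 + 1; back-substituting gives 1 = 25·19 − 6·79, so 19⁻¹ ≡ 25 (mod 79).
Since g is injective, we compute g⁻¹(77): solve 19x + 6 ≡ 77 (mod 79), i.e. 19x ≡ 71 (mod 79).
Multiplying by 19⁻¹ = 25 gives x ≡ 25·71 = 1775 = 22·79 + 37 ≡ 37 (mod 79).
Check: g(37) = 19·37 + 6 = 709 = 8·79 + 77 ≡ 77 (mod 79).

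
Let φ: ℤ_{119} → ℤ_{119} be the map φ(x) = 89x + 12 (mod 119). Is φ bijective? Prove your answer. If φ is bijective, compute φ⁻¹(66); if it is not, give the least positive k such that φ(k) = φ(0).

Suppose φ(x_1) = φ(x_2) in ℤ_{119}. Then 89x_1 + 12 ≡ 89x_2 + 12 (mod 119), so 89(x_1 − x_2) ≡ 0 (mod 119).
Since gcd(89, 119) = 1, 89 is invertible modulo 119, therefore x_1 − x_2 ≡ 0 (mod 119), i.e. x_1 = x_2.
We now compute 89⁻¹ mod 119 explicitly. Euclid's algorithm: 119 = 1·89 + 30, 89 = 2·30 + 29, 30 = 1·29 + 1; back-substituting gives 1 = 115·89 − 86·119, so 89⁻¹ ≡ 115 (mod 119).
Then y ↦ 115(y − 12) is a two-sided inverse to φ, so every y ∈ ℤ_{119} has a preimage.
Thus φ is bijective.
Since φ is bijective, we find φ⁻¹(66): we need 89x ≡ 66 − 12 ≡ 54 (mod 119). Using 89⁻¹ = 115: x ≡ 115·54 = 6210 = 52·119 + 22, so x = 22.
Check: φ(22) = 89·22 + 12 = 1970 = 16·119 + 66 ≡ 66 (mod 119).

22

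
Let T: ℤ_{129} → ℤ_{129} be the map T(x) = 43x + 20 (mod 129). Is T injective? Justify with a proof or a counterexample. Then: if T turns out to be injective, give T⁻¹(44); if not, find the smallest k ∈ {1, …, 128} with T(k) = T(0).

3

Recall: T is injective if T(a) = T(b) implies a = b.
We have gcd(43, 129) = 43 > 1. Taking a = 0 and b = 3: T(0) = 20 and T(3) = 43·3 + 20 = 149 ≡ 20 (mod 129).
So T(0) = T(3) while 0 ≠ 3, thus T is not injective.
Since T is not injective, we find the least positive k with T(k) = T(0): this means 43k ≡ 0 (mod 129), i.e. 129 ∣ 43k. Since gcd(43, 129) = 43, dividing through by 43 this holds exactly when 3 ∣ k.
The smallest positive such k is 3.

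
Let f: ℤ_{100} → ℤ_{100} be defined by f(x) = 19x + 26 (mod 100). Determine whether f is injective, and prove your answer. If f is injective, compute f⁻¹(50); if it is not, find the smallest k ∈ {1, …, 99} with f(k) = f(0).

96

If f(a) = f(b), then 19a ≡ 19b (mod 100). Because gcd(19, 100) = 1, we may cancel 19 to get a ≡ b (mod 100).
Hence f is injective.
We now compute 19⁻¹ mod 100 explicitly. Euclid's algorithm: 100 = 5·19 + 5, 19 = 3·5 + 4, 5 = 1·4 + 1; back-substituting gives 1 = 79·19 − 15·100, so 19⁻¹ ≡ 79 (mod 100).
Since f is injective, we compute f⁻¹(50): solve 19x + 26 ≡ 50 (mod 100), i.e. 19x ≡ 24 (mod 100).
Multiplying by 19⁻¹ = 79 gives x ≡ 79·24 = 1896 = 18·100 + 96 ≡ 96 (mod 100).
Check: f(96) = 19·96 + 26 = 1850 = 18·100 + 50 ≡ 50 (mod 100).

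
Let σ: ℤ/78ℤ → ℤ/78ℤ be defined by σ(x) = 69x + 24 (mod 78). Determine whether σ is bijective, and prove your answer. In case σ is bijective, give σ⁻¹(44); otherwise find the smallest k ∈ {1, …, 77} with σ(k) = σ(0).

By definition, injectivity means: for all x_1, x_2 in the domain, σ(x_1) = σ(x_2) implies x_1 = x_2.
We have gcd(69, 78) = 3 > 1. Taking x_1 = 0 and x_2 = 26: σ(0) = 24 and σ(26) = 69·26 + 24 = 1818 ≡ 24 (mod 78).
So σ(0) = σ(26) while 0 ≠ 26, hence σ is not injective, hence not bijective.
Since σ is not bijective, we find the least positive k with σ(k) = σ(0): this means 69k ≡ 0 (mod 78), i.e. 78 ∣ 69k. Since gcd(69, 78) = 3, dividing through by 3 this holds exactly when 26 ∣ 23k, and as gcd(23, 26) = 1, exactly when 26 ∣ k.
The smallest positive such k is 26.

26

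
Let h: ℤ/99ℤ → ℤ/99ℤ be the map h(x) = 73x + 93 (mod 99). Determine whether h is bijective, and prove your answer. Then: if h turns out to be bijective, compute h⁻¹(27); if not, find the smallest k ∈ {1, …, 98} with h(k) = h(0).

33

Suppose h(x_1) = h(x_2) in ℤ/99ℤ. Then 73x_1 + 93 ≡ 73x_2 + 93 (mod 99), therefore 73(x_1 − x_2) ≡ 0 (mod 99).
Since gcd(73, 99) = 1, 73 is invertible modulo 99, so x_1 − x_2 ≡ 0 (mod 99), i.e. x_1 = x_2.
We now compute 73⁻¹ mod 99 explicitly. Euclid's algorithm: 99 = 1·73 + 26, 73 = 2·26 + 21, 26 = 1·21 + 5, 21 = 4·5 + 1; back-substituting gives 1 = 19·73 − 14·99, so 73⁻¹ ≡ 19 (mod 99).
For any y ∈ ℤ/99ℤ, x = 19(y − 93) mod 99 satisfies h(x) = 73·19(y − 93) + 93 ≡ y (since 73·19 ≡ 1 mod 99). So every y has a preimage.
Therefore h is bijective.
Since h is bijective, we compute h⁻¹(27): solve 73x + 93 ≡ 27 (mod 99), i.e. 73x ≡ 33 (mod 99).
Multiplying by 73⁻¹ = 19 gives x ≡ 19·33 = 627 = 6·99 + 33 ≡ 33 (mod 99).
Check: h(33) = 73·33 + 93 = 2502 = 25·99 + 27 ≡ 27 (mod 99).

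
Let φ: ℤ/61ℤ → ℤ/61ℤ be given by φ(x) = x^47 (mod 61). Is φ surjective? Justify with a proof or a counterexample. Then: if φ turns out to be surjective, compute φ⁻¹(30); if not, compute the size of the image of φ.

Since 61 is prime, the nonzero elements of ℤ/61ℤ form a cyclic group of order 60.
As gcd(47, 60) = 1, raising to the 47th power is a bijection on this group: if x_1^47 ≡ x_2^47 then (x_1x_2^{−1})^47 = 1, and the only element of order dividing gcd(47, 60) = 1 is 1, so x_1 = x_2.
With φ(0) = 0 this makes φ injective on all of ℤ/61ℤ, hence bijective (finite equal-size domain and codomain). In particular φ is surjective.
Since φ is surjective, we find the preimage of 30. The inverse of x ↦ x^47 on (ℤ/61ℤ)^× is x ↦ x^23, because 47·23 = 1081 = 18·60 + 1 ≡ 1 (mod 60) and x^{60} = 1 for x ≠ 0 (Fermat). So φ⁻¹(30) = 30^23 mod 61.
Repeated squaring mod 61: 30^1 ≡ 30, 30^2 ≡ 30² = 900 ≡ 46, 30^4 ≡ 46² = 2116 ≡ 42, 30^8 ≡ 42² = 1764 ≡ 56, 30^16 ≡ 56² = 3136 ≡ 25. Since 23 = 16 + 4 + 2 + 1, 30^23 ≡ 25·42·46·30: 25·42 = 1050 ≡ 13, then 13·46 = 598 ≡ 49, then 49·30 = 1470 ≡ 6. So 30^23 ≡ 6 (mod 61).
Hence φ⁻¹(30) = 6.

6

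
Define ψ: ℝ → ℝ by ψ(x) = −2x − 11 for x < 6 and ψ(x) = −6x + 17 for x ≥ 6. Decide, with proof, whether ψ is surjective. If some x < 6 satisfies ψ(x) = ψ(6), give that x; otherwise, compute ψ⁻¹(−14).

Both pieces are strictly decreasing (slopes −2 and −6), so each is injective on its own interval.
The left piece maps (−∞, 6) onto (−23, ∞); the right piece maps [6, ∞) onto (−∞, −19].
The union (−23, ∞) ∪ (−∞, −19] covers ℝ, so ψ is surjective.
For the follow-up: the images overlap, so an x < 6 with ψ(x) = ψ(6) exists. ψ(6) = −19; solving −2x − 11 = −19 for x < 6 gives x = (−19 + 11)/(−2) = 4.

4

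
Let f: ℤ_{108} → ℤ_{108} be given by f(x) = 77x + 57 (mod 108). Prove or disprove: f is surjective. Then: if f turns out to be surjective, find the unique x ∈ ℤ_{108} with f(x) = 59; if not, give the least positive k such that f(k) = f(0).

Recall that surjectivity means every element of the codomain has a preimage under f.
Since gcd(77, 108) = 1, 77 is invertible modulo 108. Euclid's algorithm: 108 = 1·77 + 31, 77 = 2·31 + 15, 31 = 2·15 + 1; back-substituting gives 1 = 101·77 − 72·108, so 77⁻¹ ≡ 101 (mod 108).
Then y ↦ 101(y − 57) is a two-sided inverse to f, so every y ∈ ℤ_{108} has a preimage.
So f is surjective.
Since f is surjective, we compute f⁻¹(59): solve 77x + 57 ≡ 59 (mod 108), i.e. 77x ≡ 2 (mod 108).
Multiplying by 77⁻¹ = 101 gives x ≡ 101·2 = 202 = 1·108 + 94 ≡ 94 (mod 108).
Check: f(94) = 77·94 + 57 = 7295 = 67·108 + 59 ≡ 59 (mod 108).

94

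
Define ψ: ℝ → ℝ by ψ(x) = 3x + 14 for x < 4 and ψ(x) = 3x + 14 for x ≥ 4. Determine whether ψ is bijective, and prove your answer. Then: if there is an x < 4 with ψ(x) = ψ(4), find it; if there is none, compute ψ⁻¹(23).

3

Both pieces are strictly increasing (slopes 3 and 3), so each is injective on its own interval.
The left piece maps (−∞, 4) onto (−∞, 26); the right piece maps [4, ∞) onto [26, ∞).
Since 26 = 26, the images partition ℝ: ψ is injective and surjective, hence bijective.
Because the two images are disjoint, no x < 4 has ψ(x) = ψ(4), so we compute ψ⁻¹(23): 23 lies in (−∞, 26), so solve 3x + 14 = 23: x = (23 − 14)/3 = 3.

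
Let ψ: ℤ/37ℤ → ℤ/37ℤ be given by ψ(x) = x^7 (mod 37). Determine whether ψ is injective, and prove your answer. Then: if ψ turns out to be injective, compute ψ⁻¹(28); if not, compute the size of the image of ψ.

Since 37 is prime, the nonzero elements of ℤ/37ℤ form a cyclic group of order 36.
As gcd(7, 36) = 1, raising to the 7th power is a bijection on this group: if u^7 ≡ v^7 then (uv^{−1})^7 = 1, and the only element of order dividing gcd(7, 36) = 1 is 1, so u = v.
With ψ(0) = 0 this makes ψ injective on all of ℤ/37ℤ, hence bijective (finite equal-size domain and codomain). In particular ψ is injective.
Since ψ is injective, we find the preimage of 28. The inverse of x ↦ x^7 on (ℤ/37ℤ)^× is x ↦ x^31, because 7·31 = 217 = 6·36 + 1 ≡ 1 (mod 36) and x^{36} = 1 for x ≠ 0 (Fermat). So ψ⁻¹(28) = 28^31 mod 37.
Repeated squaring mod 37: 28^1 ≡ 28, 28^2 ≡ 28² = 784 ≡ 7, 28^4 ≡ 7² = 49 ≡ 12, 28^8 ≡ 12² = 144 ≡ 33, 28^16 ≡ 33² = 1089 ≡ 16. Since 31 = 16 + 8 + 4 + 2 + 1, 28^31 ≡ 16·33·12·7·28: 16·33 = 528 ≡ 10, then 10·12 = 120 ≡ 9, then 9·7 = 63 ≡ 26, then 26·28 = 728 ≡ 25. So 28^31 ≡ 25 (mod 37).
Hence ψ⁻¹(28) = 25.

25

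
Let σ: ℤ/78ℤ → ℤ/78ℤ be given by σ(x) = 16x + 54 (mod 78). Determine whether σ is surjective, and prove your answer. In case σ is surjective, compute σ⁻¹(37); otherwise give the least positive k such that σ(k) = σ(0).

Since gcd(16, 78) = 2, we have 16x ≡ 0 (mod 2) for all x, so σ(x) ≡ 0 (mod 2).
But 1 ≢ 0 (mod 2), so 1 ∈ ℤ/78ℤ has no preimage. Therefore σ is not surjective.
Since σ is not surjective, we find the least positive k with σ(k) = σ(0): this means 16k ≡ 0 (mod 78), i.e. 78 ∣ 16k. Since gcd(16, 78) = 2, dividing through by 2 this holds exactly when 39 ∣ 8k, and as gcd(8, 39) = 1, exactly when 39 ∣ k.
The smallest positive such k is 39.

39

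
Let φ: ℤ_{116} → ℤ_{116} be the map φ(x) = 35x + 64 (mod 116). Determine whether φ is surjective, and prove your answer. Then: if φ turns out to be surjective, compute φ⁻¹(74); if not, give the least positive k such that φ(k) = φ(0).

Since gcd(35, 116) = 1, 35 is invertible modulo 116. Euclid's algorithm: 116 = 3·35 + 11, 35 = 3·11 + 2, 11 = 5·2 + 1; back-substituting gives 1 = 63·35 − 19·116, so 35⁻¹ ≡ 63 (mod 116).
Then y ↦ 63(y − 64) is a two-sided inverse to φ, so every y ∈ ℤ_{116} has a preimage.
Hence φ is surjective.
Since φ is surjective, we find φ⁻¹(74): we need 35x ≡ 74 − 64 ≡ 10 (mod 116). Using 35⁻¹ = 63: x ≡ 63·10 = 630 = 5·116 + 50, so x = 50.
Check: φ(50) = 35·50 + 64 = 1814 = 15·116 + 74 ≡ 74 (mod 116).

50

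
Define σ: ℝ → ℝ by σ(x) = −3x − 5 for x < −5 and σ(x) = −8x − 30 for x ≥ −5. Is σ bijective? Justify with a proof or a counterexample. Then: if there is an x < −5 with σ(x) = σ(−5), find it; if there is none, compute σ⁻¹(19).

-8

Both pieces are strictly decreasing (slopes −3 and −8), so each is injective on its own interval.
The left piece maps (−∞, −5) onto (10, ∞); the right piece maps [−5, ∞) onto (−∞, 10].
Since 10 = 10, the images partition ℝ: σ is injective and surjective, hence bijective.
Because the two images are disjoint, no x < −5 has σ(x) = σ(−5), so we compute σ⁻¹(19): 19 lies in (10, ∞), so solve −3x − 5 = 19: x = (19 + 5)/(−3) = −8.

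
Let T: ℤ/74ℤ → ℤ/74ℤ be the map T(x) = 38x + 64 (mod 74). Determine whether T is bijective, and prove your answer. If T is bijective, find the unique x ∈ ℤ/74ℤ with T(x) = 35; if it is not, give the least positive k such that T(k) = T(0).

We have gcd(38, 74) = 2 > 1. Taking a = 0 and b = 37: T(0) = 64 and T(37) = 38·37 + 64 = 1470 ≡ 64 (mod 74).
So T(0) = T(37) while 0 ≠ 37, thus T is not injective, hence not bijective.
Since T is not bijective, we find the least positive k with T(k) = T(0): this means 38k ≡ 0 (mod 74), i.e. 74 ∣ 38k. Since gcd(38, 74) = 2, dividing through by 2 this holds exactly when 37 ∣ 19k, and as gcd(19, 37) = 1, exactly when 37 ∣ k.
The smallest positive such k is 37.

37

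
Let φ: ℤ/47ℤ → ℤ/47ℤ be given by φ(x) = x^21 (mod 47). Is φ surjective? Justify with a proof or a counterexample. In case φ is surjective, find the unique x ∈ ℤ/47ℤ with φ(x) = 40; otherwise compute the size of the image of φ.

Since 47 is prime, the nonzero elements of ℤ/47ℤ form a cyclic group of order 46.
As gcd(21, 46) = 1, raising to the 21st power is a bijection on this group: if x_1^21 ≡ x_2^21 then (x_1x_2^{−1})^21 = 1, and the only element of order dividing gcd(21, 46) = 1 is 1, so x_1 = x_2.
With φ(0) = 0 this makes φ injective on all of ℤ/47ℤ, hence bijective (finite equal-size domain and codomain). In particular φ is surjective.
Since φ is surjective, we find the preimage of 40. The inverse of x ↦ x^21 on (ℤ/47ℤ)^× is x ↦ x^11, because 21·11 = 231 = 5·46 + 1 ≡ 1 (mod 46) and x^{46} = 1 for x ≠ 0 (Fermat). So φ⁻¹(40) = 40^11 mod 47.
Repeated squaring mod 47: 40^1 ≡ 40, 40^2 ≡ 40² = 1600 ≡ 2, 40^4 ≡ 2² = 4, 40^8 ≡ 4² = 16. Since 11 = 8 + 2 + 1, 40^11 ≡ 16·2·40: 16·2 = 32, then 32·40 = 1280 ≡ 11. So 40^11 ≡ 11 (mod 47).
Hence φ⁻¹(40) = 11.

11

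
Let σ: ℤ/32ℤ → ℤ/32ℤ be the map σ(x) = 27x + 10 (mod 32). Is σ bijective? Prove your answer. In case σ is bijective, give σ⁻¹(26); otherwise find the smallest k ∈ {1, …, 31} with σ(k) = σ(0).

16

If σ(s) = σ(t), then 27s ≡ 27t (mod 32). Because gcd(27, 32) = 1, we may cancel 27 to get s ≡ t (mod 32).
We now compute 27⁻¹ mod 32 explicitly. Euclid's algorithm: 32 = 1·27 + 5, 27 = 5·5 + 2, 5 = 2·2 + 1; back-substituting gives 1 = 19·27 − 16·32, so 27⁻¹ ≡ 19 (mod 32).
For any y ∈ ℤ/32ℤ, x = 19(y − 10) mod 32 satisfies σ(x) = 27·19(y − 10) + 10 ≡ y (since 27·19 ≡ 1 mod 32). So every y has a preimage.
Therefore σ is bijective.
Since σ is bijective, we compute σ⁻¹(26): solve 27x + 10 ≡ 26 (mod 32), i.e. 27x ≡ 16 (mod 32).
Multiplying by 27⁻¹ = 19 gives x ≡ 19·16 = 304 = 9·32 + 16 ≡ 16 (mod 32).
Check: σ(16) = 27·16 + 10 = 442 = 13·32 + 26 ≡ 26 (mod 32).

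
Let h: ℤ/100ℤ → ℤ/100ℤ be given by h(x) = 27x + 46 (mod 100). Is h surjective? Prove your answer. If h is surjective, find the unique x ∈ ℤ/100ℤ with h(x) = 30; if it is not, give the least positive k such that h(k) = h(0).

Recall: h is surjective if every y in the codomain equals h(x) for some x in the domain.
Since gcd(27, 100) = 1, 27 is invertible modulo 100. Euclid's algorithm: 100 = 3·27 + 19, 27 = 1·19 + 8, 19 = 2·8 + 3, 8 = 2·3 + 2, 3 = 1·2 + 1; back-substituting gives 1 = 63·27 − 17·100, so 27⁻¹ ≡ 63 (mod 100).
For any y ∈ ℤ/100ℤ, x = 63(y − 46) mod 100 satisfies h(x) = 27·63(y − 46) + 46 ≡ y (since 27·63 ≡ 1 mod 100). So every y has a preimage.
Thus h is surjective.
Since h is surjective, we find h⁻¹(30): we need 27x ≡ 30 − 46 ≡ 84 (mod 100). Using 27⁻¹ = 63: x ≡ 63·84 = 5292 = 52·100 + 92, so x = 92.
Check: h(92) = 27·92 + 46 = 2530 = 25·100 + 30 ≡ 30 (mod 100).

92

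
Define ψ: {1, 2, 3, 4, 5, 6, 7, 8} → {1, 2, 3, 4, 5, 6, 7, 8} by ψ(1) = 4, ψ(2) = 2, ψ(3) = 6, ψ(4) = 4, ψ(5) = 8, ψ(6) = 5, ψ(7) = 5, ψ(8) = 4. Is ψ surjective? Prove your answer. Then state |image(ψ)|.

No element maps to 1, so ψ is not surjective.
The image of ψ is {2, 4, 5, 6, 8}, which has 5 elements.

5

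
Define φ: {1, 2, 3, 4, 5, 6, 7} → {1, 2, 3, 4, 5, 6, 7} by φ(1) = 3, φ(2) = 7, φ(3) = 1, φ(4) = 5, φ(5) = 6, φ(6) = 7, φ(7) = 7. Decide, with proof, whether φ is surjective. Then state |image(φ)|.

5

No element maps to 2, so φ is not surjective.
The image of φ is {1, 3, 5, 6, 7}, which has 5 elements.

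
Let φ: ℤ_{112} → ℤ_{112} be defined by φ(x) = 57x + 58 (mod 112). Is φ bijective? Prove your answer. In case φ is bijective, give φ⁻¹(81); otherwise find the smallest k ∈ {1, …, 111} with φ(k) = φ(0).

Suppose φ(s) = φ(t) in ℤ_{112}. Then 57s + 58 ≡ 57t + 58 (mod 112), therefore 57(s − t) ≡ 0 (mod 112).
Since gcd(57, 112) = 1, 57 is invertible modulo 112, so s − t ≡ 0 (mod 112), i.e. s = t.
We now compute 57⁻¹ mod 112 explicitly. Euclid's algorithm: 112 = 1·57 + 55, 57 = 1·55 + 2, 55 = 27·2 + 1; back-substituting gives 1 = 57·57 − 29·112, so 57⁻¹ ≡ 57 (mod 112).
Then y ↦ 57(y − 58) is a two-sided inverse to φ, so every y ∈ ℤ_{112} has a preimage.
Hence φ is bijective.
Since φ is bijective, we find φ⁻¹(81): we need 57x ≡ 81 − 58 ≡ 23 (mod 112). Using 57⁻¹ = 57: x ≡ 57·23 = 1311 = 11·112 + 79, so x = 79.
Check: φ(79) = 57·79 + 58 = 4561 = 40·112 + 81 ≡ 81 (mod 112).

79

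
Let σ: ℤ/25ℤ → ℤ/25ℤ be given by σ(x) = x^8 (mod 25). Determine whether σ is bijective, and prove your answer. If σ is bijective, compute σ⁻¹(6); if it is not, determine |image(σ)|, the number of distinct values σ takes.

6

σ(3): Repeated squaring mod 25: 3^1 ≡ 3, 3^2 ≡ 3² = 9, 3^4 ≡ 9² = 81 ≡ 6, 3^8 ≡ 6² = 36 ≡ 11. So 3^8 ≡ 11 (mod 25).
σ(4): Repeated squaring mod 25: 4^1 ≡ 4, 4^2 ≡ 4² = 16, 4^4 ≡ 16² = 256 ≡ 6, 4^8 ≡ 6² = 36 ≡ 11. So 4^8 ≡ 11 (mod 25).
So σ(3) = σ(4) = 11 while 3 ≠ 4, thus σ is not injective, hence not bijective.
Since σ is not bijective, we determine |image(σ)|. Computing x^8 mod 25 for each x (by repeated squaring, reducing mod 25 at every step), the values σ(0), σ(1), …, σ(24) are: 0, 1, 6, 11, 11, 0, 16, 1, 16, 21, 0, 6, 21, 21, 6, 0, 21, 16, 1, 16, 0, 11, 11, 6, 1.
The distinct values are {0, 1, 6, 11, 16, 21}; there are 6 of them.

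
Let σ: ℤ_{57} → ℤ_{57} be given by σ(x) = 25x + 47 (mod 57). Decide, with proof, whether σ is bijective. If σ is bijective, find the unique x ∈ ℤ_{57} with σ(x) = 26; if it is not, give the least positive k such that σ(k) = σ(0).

6

Recall that σ is injective if σ(u) = σ(v) implies u = v.
Suppose σ(u) = σ(v) in ℤ_{57}. Then 25u + 47 ≡ 25v + 47 (mod 57), so 25(u − v) ≡ 0 (mod 57).
Since gcd(25, 57) = 1, 25 is invertible modulo 57, so u − v ≡ 0 (mod 57), i.e. u = v.
We now compute 25⁻¹ mod 57 explicitly. Euclid's algorithm: 57 = 2·25 + 7, 25 = 3·7 + 4, 7 = 1·4 + 3, 4 = 1·3 + 1; back-substituting gives 1 = 16·25 − 7·57, so 25⁻¹ ≡ 16 (mod 57).
For any y ∈ ℤ_{57}, x = 16(y − 47) mod 57 satisfies σ(x) = 25·16(y − 47) + 47 ≡ y (since 25·16 ≡ 1 mod 57). So every y has a preimage.
Thus σ is bijective.
Since σ is bijective, we find σ⁻¹(26): we need 25x ≡ 26 − 47 ≡ 36 (mod 57). Using 25⁻¹ = 16: x ≡ 16·36 = 576 = 10·57 + 6, so x = 6.
Check: σ(6) = 25·6 + 47 = 197 = 3·57 + 26 ≡ 26 (mod 57).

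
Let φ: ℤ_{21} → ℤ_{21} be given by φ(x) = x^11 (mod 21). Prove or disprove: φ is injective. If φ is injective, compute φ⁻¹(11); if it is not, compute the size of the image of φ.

2

Computing x^11 mod 21 for each x (by repeated squaring, reducing mod 21 at every step), the values φ(0), φ(1), …, φ(20) are: 0, 1, 11, 12, 16, 17, 6, 7, 8, 18, 19, 2, 3, 13, 14, 15, 4, 5, 9, 10, 20.
Every element of ℤ_{21} appears exactly once in this list, so φ is a bijection, and in particular injective.
Since φ is injective, we read off the preimage of 11 from the same table: φ(2) = 11, so φ⁻¹(11) = 2.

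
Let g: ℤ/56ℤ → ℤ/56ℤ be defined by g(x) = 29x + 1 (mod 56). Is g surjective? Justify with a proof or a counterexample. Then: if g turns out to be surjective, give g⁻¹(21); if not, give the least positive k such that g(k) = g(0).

Since gcd(29, 56) = 1, 29 is invertible modulo 56. Euclid's algorithm: 56 = 1·29 + 27, 29 = 1·27 + 2, 27 = 13·2 + 1; back-substituting gives 1 = 29·29 − 15·56, so 29⁻¹ ≡ 29 (mod 56).
Then y ↦ 29(y − 1) is a two-sided inverse to g, so every y ∈ ℤ/56ℤ has a preimage.
Therefore g is surjective.
Since g is surjective, we find g⁻¹(21): we need 29x ≡ 21 − 1 ≡ 20 (mod 56). Using 29⁻¹ = 29: x ≡ 29·20 = 580 = 10·56 + 20, so x = 20.
Check: g(20) = 29·20 + 1 = 581 = 10·56 + 21 ≡ 21 (mod 56).

20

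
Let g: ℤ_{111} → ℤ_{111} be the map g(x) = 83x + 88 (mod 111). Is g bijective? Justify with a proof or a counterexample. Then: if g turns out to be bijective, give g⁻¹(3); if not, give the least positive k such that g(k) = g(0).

7

Recall that g is injective if g(a) = g(b) implies a = b.
Suppose g(a) = g(b) in ℤ_{111}. Then 83a + 88 ≡ 83b + 88 (mod 111), so 83(a − b) ≡ 0 (mod 111).
Since gcd(83, 111) = 1, 83 is invertible modulo 111, hence a − b ≡ 0 (mod 111), i.e. a = b.
We now compute 83⁻¹ mod 111 explicitly. Euclid's algorithm: 111 = 1·83 + 28, 83 = 2·28 + 27, 28 = 1·27 + 1; back-substituting gives 1 = 107·83 − 80·111, so 83⁻¹ ≡ 107 (mod 111).
Then y ↦ 107(y − 88) is a two-sided inverse to g, so every y ∈ ℤ_{111} has a preimage.
Thus g is bijective.
Since g is bijective, we find g⁻¹(3): we need 83x ≡ 3 − 88 ≡ 26 (mod 111). Using 83⁻¹ = 107: x ≡ 107·26 = 2782 = 25·111 + 7, so x = 7.
Check: g(7) = 83·7 + 88 = 669 = 6·111 + 3 ≡ 3 (mod 111).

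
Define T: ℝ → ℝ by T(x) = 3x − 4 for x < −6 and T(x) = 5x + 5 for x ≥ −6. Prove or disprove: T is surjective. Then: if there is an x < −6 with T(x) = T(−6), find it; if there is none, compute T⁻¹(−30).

Both pieces are strictly increasing (slopes 3 and 5), so each is injective on its own interval.
The left piece maps (−∞, −6) onto (−∞, −22); the right piece maps [−6, ∞) onto [−25, ∞).
The union (−∞, −22) ∪ [−25, ∞) covers ℝ, so T is surjective.
For the follow-up: the images overlap, so an x < −6 with T(x) = T(−6) exists. T(−6) = −25; solving 3x − 4 = −25 for x < −6 gives x = (−25 + 4)/3 = −7.

-7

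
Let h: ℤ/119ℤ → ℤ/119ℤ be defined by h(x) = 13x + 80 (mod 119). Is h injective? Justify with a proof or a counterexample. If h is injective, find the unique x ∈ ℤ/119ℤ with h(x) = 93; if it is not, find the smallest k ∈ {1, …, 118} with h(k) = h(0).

If h(u) = h(v), then 13u ≡ 13v (mod 119). Because gcd(13, 119) = 1, we may cancel 13 to get u ≡ v (mod 119).
So h is injective.
We now compute 13⁻¹ mod 119 explicitly. Euclid's algorithm: 119 = 9·13 + 2, 13 = 6·2 + 1; back-substituting gives 1 = 55·13 − 6·119, so 13⁻¹ ≡ 55 (mod 119).
Since h is injective, we find h⁻¹(93): we need 13x ≡ 93 − 80 ≡ 13 (mod 119). Using 13⁻¹ = 55: x ≡ 55·13 = 715 = 6·119 + 1, so x = 1.
Check: h(1) = 13·1 + 80 = 93 ≡ 93 (mod 119).

1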